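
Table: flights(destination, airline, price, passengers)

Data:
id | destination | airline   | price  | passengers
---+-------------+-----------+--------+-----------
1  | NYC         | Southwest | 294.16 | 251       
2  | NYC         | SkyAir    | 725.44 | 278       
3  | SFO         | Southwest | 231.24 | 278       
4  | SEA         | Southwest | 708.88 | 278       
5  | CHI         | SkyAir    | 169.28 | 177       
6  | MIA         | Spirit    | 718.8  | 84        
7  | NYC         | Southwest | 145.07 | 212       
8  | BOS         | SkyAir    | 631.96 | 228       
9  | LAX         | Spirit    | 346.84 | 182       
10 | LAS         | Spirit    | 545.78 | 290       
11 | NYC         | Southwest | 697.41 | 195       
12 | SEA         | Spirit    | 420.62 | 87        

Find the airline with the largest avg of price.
SELECT airline, AVG(price) as val
FROM flights
GROUP BY airline
ORDER BY val DESC
LIMIT 1

Result: SkyAir with avg(price) = 508.89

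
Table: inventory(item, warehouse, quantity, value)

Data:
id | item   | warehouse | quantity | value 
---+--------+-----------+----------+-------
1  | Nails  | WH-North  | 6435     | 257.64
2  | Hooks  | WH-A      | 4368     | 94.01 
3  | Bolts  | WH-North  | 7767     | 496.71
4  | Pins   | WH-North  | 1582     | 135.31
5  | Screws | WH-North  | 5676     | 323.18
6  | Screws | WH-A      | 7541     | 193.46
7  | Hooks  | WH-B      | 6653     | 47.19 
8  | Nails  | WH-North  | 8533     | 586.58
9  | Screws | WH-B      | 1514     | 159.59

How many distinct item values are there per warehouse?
SELECT warehouse, COUNT(DISTINCT item)
FROM inventory
GROUP BY warehouse

Result:
  WH-A: 2 distinct
  WH-B: 2 distinct
  WH-North: 4 distinct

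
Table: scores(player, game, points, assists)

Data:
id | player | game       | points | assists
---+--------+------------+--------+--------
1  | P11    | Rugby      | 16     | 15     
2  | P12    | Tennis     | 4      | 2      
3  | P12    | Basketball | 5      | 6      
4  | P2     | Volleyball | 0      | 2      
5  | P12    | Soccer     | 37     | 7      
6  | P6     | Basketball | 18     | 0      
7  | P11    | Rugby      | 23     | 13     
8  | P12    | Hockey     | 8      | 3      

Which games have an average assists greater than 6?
SELECT game, AVG(assists)
FROM scores
GROUP BY game
HAVING AVG(assists) > 6

Result:
  Rugby: avg=14.00
  Soccer: avg=7.00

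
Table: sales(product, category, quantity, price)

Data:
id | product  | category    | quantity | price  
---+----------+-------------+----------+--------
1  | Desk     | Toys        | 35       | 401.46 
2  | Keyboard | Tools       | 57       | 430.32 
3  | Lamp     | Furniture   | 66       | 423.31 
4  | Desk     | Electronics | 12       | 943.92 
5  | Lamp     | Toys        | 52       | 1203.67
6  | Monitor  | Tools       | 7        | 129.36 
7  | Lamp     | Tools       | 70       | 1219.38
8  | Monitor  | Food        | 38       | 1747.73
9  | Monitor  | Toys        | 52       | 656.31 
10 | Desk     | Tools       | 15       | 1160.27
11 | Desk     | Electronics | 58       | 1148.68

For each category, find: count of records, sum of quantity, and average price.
SELECT category,
       COUNT(*) as cnt,
       SUM(quantity) as total_quantity,
       AVG(price) as avg_price
FROM sales
GROUP BY category

Result:
  Electronics: 2 records, 70 total quantity, 1046.30 avg price
  Food: 1 records, 38 total quantity, 1747.73 avg price
  Furniture: 1 records, 66 total quantity, 423.31 avg price
  Tools: 4 records, 149 total quantity, 734.83 avg price
  Toys: 3 records, 139 total quantity, 753.81 avg price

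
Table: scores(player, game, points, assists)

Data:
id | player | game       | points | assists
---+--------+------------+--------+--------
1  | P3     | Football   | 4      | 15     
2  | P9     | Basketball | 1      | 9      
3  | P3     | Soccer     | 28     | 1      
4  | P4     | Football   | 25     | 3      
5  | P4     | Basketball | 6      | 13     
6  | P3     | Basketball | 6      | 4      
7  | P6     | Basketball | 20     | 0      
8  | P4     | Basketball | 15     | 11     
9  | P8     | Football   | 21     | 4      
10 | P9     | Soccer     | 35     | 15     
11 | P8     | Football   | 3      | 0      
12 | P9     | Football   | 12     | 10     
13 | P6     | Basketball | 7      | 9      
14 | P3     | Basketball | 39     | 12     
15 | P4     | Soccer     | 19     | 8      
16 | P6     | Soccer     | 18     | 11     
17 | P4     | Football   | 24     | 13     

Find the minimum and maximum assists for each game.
SELECT game, MIN(assists), MAX(assists)
FROM scores
GROUP BY game

Result:
  Basketball: min=0, max=13
  Football: min=0, max=15
  Soccer: min=1, max=15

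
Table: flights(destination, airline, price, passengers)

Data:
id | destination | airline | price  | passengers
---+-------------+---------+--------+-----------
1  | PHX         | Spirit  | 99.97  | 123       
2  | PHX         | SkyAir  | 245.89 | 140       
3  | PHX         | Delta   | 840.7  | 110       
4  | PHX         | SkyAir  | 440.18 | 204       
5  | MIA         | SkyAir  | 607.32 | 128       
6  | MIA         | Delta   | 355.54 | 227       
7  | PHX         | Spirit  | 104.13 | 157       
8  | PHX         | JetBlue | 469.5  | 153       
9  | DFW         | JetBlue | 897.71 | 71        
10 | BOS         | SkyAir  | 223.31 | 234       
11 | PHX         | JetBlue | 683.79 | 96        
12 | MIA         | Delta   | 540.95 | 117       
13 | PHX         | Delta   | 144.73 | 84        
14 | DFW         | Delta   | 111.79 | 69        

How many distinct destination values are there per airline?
SELECT airline, COUNT(DISTINCT destination)
FROM flights
GROUP BY airline

Result:
  Delta: 3 distinct
  JetBlue: 2 distinct
  SkyAir: 3 distinct
  Spirit: 1 distinct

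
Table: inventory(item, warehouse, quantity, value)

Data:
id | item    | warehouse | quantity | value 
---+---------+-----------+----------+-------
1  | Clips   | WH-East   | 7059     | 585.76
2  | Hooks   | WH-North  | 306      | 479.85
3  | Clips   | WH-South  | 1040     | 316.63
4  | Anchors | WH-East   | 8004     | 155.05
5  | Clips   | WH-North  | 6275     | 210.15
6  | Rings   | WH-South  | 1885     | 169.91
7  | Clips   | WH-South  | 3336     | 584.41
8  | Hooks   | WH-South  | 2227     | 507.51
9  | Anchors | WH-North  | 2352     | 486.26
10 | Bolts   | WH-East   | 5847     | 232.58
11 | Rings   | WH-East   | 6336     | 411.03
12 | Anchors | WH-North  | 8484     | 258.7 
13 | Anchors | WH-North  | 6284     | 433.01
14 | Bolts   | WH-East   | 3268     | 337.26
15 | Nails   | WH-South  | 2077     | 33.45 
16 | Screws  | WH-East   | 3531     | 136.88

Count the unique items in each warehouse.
SELECT warehouse, COUNT(DISTINCT item)
FROM inventory
GROUP BY warehouse

Result:
  WH-East: 5 distinct
  WH-North: 3 distinct
  WH-South: 4 distinct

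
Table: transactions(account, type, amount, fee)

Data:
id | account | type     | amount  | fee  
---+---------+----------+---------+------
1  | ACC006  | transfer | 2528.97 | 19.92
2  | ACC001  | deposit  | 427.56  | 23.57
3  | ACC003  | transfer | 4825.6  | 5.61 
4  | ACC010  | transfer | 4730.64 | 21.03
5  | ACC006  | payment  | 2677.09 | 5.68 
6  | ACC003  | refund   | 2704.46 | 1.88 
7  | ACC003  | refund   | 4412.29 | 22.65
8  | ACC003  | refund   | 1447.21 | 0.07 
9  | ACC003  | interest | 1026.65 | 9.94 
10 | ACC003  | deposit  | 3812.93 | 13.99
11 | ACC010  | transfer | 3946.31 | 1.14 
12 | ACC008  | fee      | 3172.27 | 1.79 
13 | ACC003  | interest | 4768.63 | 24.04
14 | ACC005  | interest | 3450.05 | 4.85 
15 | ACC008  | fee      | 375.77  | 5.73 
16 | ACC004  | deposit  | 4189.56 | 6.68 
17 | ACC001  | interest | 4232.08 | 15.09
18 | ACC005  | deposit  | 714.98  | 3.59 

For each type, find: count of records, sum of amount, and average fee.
SELECT type,
       COUNT(*) as cnt,
       SUM(amount) as total_amount,
       AVG(fee) as avg_fee
FROM transactions
GROUP BY type

Result:
  deposit: 4 records, 9145.03 total amount, 11.96 avg fee
  fee: 2 records, 3548.04 total amount, 3.76 avg fee
  interest: 4 records, 13477.41 total amount, 13.48 avg fee
  payment: 1 records, 2677.09 total amount, 5.68 avg fee
  refund: 3 records, 8563.96 total amount, 8.20 avg fee
  transfer: 4 records, 16031.52 total amount, 11.93 avg fee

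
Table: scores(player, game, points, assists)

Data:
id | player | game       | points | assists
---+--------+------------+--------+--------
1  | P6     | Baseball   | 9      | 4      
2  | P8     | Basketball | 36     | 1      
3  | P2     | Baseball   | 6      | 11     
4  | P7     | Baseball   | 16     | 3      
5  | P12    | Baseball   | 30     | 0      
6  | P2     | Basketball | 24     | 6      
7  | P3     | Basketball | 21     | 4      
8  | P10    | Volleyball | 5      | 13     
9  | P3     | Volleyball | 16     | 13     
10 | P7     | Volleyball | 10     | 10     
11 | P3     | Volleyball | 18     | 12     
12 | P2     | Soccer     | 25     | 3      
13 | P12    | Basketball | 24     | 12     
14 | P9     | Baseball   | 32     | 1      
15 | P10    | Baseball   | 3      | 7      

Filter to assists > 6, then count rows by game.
SELECT game, COUNT(*)
FROM scores
WHERE assists > 6
GROUP BY game

Note: WHERE filters rows before grouping.

Result:
  Baseball: 2
  Basketball: 1
  Volleyball: 4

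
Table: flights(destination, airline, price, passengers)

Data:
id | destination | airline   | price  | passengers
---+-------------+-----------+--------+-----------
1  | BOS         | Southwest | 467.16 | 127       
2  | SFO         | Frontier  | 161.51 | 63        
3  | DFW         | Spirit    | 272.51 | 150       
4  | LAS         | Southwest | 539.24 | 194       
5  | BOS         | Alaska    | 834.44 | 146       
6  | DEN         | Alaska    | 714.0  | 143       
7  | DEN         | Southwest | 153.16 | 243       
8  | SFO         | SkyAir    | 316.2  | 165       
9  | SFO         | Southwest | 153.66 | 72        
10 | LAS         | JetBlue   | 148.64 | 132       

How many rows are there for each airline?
SELECT airline, COUNT(*) as count
FROM flights
GROUP BY airline

Result:
  Alaska: 2
  Frontier: 1
  JetBlue: 1
  SkyAir: 1
  Southwest: 4
  Spirit: 1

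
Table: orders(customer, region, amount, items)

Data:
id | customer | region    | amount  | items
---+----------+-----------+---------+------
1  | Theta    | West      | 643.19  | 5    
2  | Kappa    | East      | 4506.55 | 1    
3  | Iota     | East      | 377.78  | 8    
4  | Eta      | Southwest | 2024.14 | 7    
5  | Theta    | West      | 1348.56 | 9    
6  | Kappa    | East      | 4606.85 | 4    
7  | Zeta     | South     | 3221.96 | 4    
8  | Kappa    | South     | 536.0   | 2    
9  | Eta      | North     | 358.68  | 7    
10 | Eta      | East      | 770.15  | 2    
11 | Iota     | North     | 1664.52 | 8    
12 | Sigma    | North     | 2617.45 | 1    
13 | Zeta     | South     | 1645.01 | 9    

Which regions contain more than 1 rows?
SELECT region, COUNT(*) as cnt
FROM orders
GROUP BY region
HAVING COUNT(*) > 1

Result:
  East: 4
  North: 3
  South: 3
  West: 2

Note: HAVING filters groups after aggregation, WHERE filters rows before.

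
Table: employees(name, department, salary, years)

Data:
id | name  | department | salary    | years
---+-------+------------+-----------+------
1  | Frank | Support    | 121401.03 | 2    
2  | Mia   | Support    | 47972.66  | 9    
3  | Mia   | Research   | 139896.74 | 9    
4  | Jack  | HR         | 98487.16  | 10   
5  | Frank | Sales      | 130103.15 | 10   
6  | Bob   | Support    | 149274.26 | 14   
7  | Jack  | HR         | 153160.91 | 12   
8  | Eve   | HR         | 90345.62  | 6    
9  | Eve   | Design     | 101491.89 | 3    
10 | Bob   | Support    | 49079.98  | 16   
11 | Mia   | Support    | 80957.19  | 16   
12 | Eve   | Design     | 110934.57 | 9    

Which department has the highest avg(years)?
SELECT department, AVG(years) as val
FROM employees
GROUP BY department
ORDER BY val DESC
LIMIT 1

Result: Support with avg(years) = 11.40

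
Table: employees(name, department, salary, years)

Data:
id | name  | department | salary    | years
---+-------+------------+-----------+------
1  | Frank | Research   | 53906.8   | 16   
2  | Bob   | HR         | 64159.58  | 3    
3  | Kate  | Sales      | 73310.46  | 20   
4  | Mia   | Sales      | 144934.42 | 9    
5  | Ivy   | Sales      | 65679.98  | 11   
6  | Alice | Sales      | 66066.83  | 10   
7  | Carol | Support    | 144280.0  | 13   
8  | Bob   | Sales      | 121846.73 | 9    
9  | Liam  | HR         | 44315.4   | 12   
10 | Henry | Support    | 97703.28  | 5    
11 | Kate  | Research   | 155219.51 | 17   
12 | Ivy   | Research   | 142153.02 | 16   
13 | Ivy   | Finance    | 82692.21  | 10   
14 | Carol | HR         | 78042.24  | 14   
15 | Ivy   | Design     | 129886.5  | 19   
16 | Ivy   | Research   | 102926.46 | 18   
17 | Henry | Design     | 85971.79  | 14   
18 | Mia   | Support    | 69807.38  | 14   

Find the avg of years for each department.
SELECT department, AVG(years) as result
FROM employees
GROUP BY department

Result:
  Design: 16.50
  Finance: 10.00
  HR: 9.67
  Research: 16.75
  Sales: 11.80
  Support: 10.67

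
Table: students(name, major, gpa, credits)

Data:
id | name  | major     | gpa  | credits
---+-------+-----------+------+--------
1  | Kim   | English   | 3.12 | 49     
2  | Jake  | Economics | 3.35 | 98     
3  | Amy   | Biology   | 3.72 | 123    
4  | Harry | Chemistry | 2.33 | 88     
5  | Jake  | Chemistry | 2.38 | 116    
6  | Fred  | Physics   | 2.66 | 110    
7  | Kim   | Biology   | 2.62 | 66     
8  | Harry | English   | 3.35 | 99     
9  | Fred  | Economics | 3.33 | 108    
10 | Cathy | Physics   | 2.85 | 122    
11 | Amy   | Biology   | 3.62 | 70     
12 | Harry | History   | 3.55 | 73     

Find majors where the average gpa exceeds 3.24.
SELECT major, AVG(gpa)
FROM students
GROUP BY major
HAVING AVG(gpa) > 3.24

Result:
  Biology: avg=3.32
  Economics: avg=3.34
  History: avg=3.55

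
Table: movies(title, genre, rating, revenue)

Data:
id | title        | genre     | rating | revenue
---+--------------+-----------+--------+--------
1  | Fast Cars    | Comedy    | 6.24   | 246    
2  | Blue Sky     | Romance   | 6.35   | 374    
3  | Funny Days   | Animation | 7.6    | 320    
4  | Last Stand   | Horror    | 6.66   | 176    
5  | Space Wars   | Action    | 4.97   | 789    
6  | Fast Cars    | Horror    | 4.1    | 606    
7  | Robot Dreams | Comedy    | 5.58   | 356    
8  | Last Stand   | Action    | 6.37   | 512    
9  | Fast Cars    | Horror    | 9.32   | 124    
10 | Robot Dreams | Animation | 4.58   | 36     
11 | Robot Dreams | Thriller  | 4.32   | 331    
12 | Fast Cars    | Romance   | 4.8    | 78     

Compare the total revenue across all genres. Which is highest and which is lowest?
SELECT genre, SUM(revenue)
FROM movies
GROUP BY genre
ORDER BY SUM(revenue)

All groups:
  Thriller: 331
  Animation: 356
  Romance: 452
  Comedy: 602
  Horror: 906
  Action: 1301

Highest: Action (1301)
Lowest: Thriller (331)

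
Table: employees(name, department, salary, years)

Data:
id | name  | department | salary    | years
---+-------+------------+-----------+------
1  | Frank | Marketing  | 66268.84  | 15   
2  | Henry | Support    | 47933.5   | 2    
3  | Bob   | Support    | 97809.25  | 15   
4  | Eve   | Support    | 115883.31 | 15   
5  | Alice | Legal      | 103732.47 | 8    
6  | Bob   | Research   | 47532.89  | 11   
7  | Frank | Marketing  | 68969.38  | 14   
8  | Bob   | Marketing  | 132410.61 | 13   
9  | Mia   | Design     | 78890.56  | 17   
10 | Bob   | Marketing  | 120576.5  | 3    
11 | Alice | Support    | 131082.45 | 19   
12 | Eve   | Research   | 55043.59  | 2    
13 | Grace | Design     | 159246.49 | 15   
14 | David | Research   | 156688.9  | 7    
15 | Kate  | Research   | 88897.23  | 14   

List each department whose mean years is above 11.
SELECT department, AVG(years)
FROM employees
GROUP BY department
HAVING AVG(years) > 11

Result:
  Design: avg=16.00
  Marketing: avg=11.25
  Support: avg=12.75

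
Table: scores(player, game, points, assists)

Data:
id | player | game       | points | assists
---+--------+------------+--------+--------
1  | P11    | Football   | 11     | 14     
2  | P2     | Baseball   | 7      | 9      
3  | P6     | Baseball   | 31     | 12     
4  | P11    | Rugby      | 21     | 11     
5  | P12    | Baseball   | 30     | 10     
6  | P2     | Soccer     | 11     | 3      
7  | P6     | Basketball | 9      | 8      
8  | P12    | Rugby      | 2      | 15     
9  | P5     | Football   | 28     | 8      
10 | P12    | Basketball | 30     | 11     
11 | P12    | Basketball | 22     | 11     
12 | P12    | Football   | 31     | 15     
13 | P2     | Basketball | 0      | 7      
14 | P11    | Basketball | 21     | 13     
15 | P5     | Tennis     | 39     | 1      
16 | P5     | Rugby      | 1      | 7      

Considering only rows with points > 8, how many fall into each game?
SELECT game, COUNT(*)
FROM scores
WHERE points > 8
GROUP BY game

Note: WHERE filters rows before grouping.

Result:
  Baseball: 2
  Basketball: 4
  Football: 3
  Rugby: 1
  Soccer: 1
  Tennis: 1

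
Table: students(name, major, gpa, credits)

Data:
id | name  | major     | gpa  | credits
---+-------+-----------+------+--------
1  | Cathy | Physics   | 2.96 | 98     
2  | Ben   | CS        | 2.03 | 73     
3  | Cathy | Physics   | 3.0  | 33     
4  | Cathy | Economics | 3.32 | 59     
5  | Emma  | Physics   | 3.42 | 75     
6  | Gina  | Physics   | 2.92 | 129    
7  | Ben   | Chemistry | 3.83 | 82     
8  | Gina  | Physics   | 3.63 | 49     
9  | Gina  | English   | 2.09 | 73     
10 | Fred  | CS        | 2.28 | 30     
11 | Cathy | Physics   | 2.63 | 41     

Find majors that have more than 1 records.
SELECT major, COUNT(*) as cnt
FROM students
GROUP BY major
HAVING COUNT(*) > 1

Result:
  CS: 2
  Physics: 6

Note: HAVING filters groups after aggregation, WHERE filters rows before.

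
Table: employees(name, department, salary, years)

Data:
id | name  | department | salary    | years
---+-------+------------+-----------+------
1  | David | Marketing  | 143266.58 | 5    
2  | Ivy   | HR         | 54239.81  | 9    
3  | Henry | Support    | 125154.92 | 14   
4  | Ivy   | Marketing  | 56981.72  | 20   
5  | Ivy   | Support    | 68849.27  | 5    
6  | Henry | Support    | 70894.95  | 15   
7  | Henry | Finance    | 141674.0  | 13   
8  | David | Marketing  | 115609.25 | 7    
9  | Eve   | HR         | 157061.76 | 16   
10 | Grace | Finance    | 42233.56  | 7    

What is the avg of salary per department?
SELECT department, AVG(salary) as result
FROM employees
GROUP BY department

Result:
  Finance: 91953.78
  HR: 105650.79
  Marketing: 105285.85
  Support: 88299.71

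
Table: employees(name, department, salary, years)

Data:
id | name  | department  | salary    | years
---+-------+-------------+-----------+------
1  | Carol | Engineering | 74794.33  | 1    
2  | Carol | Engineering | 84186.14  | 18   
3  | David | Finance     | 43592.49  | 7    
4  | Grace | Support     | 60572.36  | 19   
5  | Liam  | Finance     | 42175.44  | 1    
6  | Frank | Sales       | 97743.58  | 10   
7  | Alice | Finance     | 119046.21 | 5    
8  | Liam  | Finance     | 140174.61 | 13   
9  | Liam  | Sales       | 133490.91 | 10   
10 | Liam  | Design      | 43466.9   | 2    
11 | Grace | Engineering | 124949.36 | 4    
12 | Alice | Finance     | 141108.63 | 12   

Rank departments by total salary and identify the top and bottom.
SELECT department, SUM(salary)
FROM employees
GROUP BY department
ORDER BY SUM(salary)

All groups:
  Design: 43466.90
  Support: 60572.36
  Sales: 231234.49
  Engineering: 283929.83
  Finance: 486097.38

Highest: Finance (486097.38)
Lowest: Design (43466.90)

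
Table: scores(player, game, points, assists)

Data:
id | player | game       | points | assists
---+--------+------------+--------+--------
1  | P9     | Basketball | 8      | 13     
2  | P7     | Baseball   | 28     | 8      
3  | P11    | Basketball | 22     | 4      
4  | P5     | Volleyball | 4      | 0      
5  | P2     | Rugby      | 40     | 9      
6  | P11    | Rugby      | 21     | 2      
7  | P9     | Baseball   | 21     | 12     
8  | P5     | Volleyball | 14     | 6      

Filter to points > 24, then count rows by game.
SELECT game, COUNT(*)
FROM scores
WHERE points > 24
GROUP BY game

Note: WHERE filters rows before grouping.

Result:
  Baseball: 1
  Rugby: 1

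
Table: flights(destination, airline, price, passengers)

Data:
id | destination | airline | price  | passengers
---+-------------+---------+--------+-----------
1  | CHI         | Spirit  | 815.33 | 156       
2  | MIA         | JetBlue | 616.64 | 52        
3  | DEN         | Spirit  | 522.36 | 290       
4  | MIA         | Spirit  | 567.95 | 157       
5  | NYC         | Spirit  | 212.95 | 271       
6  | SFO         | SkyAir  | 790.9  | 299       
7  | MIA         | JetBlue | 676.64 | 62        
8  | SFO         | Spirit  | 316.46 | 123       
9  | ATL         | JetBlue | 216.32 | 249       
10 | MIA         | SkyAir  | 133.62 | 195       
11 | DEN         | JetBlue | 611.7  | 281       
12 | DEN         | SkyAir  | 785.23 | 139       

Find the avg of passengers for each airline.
SELECT airline, AVG(passengers) as result
FROM flights
GROUP BY airline

Result:
  JetBlue: 161.00
  SkyAir: 211.00
  Spirit: 199.40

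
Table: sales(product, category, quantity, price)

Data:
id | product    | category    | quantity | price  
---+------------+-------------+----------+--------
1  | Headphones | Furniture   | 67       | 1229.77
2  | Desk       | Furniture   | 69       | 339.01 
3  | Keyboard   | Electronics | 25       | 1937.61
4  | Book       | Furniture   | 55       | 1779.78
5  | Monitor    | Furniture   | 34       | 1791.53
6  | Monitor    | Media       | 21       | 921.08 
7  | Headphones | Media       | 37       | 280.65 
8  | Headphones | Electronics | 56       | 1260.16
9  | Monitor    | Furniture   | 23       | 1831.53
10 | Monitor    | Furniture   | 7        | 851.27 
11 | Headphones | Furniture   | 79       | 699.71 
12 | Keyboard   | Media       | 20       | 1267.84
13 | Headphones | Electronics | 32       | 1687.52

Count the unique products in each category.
SELECT category, COUNT(DISTINCT product)
FROM sales
GROUP BY category

Result:
  Electronics: 2 distinct
  Furniture: 4 distinct
  Media: 3 distinct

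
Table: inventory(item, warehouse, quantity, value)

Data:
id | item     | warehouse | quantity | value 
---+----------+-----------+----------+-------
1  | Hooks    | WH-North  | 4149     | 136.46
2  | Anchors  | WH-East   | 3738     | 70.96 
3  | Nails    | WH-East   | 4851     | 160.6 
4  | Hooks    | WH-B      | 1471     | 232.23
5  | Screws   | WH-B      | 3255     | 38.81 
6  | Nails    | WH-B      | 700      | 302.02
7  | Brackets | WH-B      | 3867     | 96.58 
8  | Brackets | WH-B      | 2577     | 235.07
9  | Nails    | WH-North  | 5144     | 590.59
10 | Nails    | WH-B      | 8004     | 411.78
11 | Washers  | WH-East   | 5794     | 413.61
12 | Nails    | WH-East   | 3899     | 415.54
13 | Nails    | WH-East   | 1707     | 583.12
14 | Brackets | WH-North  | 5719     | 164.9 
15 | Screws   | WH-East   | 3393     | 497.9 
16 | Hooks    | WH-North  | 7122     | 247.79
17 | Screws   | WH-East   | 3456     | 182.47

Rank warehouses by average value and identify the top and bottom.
SELECT warehouse, AVG(value)
FROM inventory
GROUP BY warehouse
ORDER BY AVG(value)

All groups:
  WH-B: 219.42
  WH-North: 284.94
  WH-East: 332.03

Highest: WH-East (332.03)
Lowest: WH-B (219.42)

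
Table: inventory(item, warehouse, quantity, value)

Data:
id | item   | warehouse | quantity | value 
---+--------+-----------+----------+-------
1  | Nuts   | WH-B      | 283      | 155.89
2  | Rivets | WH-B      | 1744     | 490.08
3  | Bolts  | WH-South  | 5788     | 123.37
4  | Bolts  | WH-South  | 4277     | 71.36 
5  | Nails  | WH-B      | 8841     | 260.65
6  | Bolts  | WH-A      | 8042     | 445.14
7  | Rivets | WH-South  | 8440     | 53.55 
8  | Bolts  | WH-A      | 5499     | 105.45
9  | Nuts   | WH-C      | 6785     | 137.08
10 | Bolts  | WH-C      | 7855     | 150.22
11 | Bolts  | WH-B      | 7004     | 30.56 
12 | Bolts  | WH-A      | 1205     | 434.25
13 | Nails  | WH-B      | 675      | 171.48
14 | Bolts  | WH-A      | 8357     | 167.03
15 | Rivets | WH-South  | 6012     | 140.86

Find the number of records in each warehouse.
SELECT warehouse, COUNT(*) as count
FROM inventory
GROUP BY warehouse

Result:
  WH-A: 4
  WH-B: 5
  WH-C: 2
  WH-South: 4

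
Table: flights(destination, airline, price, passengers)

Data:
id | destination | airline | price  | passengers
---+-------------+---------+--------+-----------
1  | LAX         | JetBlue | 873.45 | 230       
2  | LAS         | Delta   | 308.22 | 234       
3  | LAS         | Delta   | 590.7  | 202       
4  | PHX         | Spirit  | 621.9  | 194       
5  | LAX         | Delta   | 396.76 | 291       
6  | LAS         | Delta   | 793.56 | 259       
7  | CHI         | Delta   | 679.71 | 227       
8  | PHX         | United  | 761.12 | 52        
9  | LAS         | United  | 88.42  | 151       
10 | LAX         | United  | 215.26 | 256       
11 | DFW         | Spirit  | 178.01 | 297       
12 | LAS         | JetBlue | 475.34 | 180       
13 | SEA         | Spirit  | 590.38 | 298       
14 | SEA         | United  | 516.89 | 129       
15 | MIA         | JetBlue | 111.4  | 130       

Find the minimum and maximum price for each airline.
SELECT airline, MIN(price), MAX(price)
FROM flights
GROUP BY airline

Result:
  Delta: min=308.22, max=793.56
  JetBlue: min=111.40, max=873.45
  Spirit: min=178.01, max=621.90
  United: min=88.42, max=761.12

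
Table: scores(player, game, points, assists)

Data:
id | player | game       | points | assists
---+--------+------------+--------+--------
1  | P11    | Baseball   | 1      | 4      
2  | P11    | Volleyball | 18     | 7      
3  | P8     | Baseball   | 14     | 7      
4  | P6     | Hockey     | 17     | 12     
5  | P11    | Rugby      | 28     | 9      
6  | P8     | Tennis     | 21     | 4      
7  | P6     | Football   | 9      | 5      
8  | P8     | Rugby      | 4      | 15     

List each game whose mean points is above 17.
SELECT game, AVG(points)
FROM scores
GROUP BY game
HAVING AVG(points) > 17

Result:
  Tennis: avg=21.00
  Volleyball: avg=18.00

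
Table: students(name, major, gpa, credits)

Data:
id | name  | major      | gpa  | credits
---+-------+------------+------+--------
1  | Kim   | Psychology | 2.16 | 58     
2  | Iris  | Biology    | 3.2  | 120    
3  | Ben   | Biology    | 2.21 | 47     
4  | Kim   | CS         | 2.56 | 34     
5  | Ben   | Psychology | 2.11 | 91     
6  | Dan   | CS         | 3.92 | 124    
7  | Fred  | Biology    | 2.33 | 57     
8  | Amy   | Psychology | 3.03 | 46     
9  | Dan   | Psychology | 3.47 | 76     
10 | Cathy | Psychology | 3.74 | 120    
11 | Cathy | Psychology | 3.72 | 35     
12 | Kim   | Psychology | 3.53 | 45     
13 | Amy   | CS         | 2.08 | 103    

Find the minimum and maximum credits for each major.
SELECT major, MIN(credits), MAX(credits)
FROM students
GROUP BY major

Result:
  Biology: min=47, max=120
  CS: min=34, max=124
  Psychology: min=35, max=120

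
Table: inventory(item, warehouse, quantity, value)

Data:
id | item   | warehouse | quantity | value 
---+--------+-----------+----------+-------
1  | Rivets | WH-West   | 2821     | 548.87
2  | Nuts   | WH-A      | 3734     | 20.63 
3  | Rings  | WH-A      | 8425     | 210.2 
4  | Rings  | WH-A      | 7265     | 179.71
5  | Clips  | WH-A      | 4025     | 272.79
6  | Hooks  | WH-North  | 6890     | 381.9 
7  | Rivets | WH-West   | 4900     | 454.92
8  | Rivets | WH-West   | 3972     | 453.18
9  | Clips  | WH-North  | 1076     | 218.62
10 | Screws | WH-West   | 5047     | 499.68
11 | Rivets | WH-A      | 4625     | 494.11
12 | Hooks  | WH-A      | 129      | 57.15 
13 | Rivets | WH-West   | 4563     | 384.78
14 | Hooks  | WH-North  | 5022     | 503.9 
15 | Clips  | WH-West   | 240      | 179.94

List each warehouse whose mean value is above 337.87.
SELECT warehouse, AVG(value)
FROM inventory
GROUP BY warehouse
HAVING AVG(value) > 337.87

Result:
  WH-North: avg=368.14
  WH-West: avg=420.23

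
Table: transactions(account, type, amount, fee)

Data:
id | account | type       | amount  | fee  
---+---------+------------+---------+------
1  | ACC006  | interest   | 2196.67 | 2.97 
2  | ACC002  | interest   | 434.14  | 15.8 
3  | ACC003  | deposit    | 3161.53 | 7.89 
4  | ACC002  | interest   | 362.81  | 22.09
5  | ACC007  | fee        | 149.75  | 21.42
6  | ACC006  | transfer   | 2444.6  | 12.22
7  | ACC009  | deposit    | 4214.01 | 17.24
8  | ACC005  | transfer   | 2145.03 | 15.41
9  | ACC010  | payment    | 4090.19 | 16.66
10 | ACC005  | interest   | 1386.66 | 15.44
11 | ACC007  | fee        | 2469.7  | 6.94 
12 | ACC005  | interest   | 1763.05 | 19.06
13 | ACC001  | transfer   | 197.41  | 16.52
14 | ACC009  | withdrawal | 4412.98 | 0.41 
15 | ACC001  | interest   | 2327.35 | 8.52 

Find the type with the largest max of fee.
SELECT type, MAX(fee) as val
FROM transactions
GROUP BY type
ORDER BY val DESC
LIMIT 1

Result: interest with max(fee) = 22.09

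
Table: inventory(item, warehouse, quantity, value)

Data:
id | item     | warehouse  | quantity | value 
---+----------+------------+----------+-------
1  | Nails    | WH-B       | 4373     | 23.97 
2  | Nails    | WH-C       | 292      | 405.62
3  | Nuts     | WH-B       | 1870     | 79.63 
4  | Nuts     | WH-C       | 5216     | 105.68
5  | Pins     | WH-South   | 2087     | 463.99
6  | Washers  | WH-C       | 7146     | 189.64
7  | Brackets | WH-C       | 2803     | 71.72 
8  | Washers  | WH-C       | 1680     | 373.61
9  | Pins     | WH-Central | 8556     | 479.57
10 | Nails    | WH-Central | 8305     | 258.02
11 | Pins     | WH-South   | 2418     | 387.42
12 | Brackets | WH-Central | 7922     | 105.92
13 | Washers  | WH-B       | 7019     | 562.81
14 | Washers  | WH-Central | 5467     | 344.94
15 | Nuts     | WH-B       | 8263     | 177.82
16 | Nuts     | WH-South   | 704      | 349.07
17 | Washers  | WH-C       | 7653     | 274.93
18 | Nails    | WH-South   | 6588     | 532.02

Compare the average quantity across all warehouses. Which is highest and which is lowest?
SELECT warehouse, AVG(quantity)
FROM inventory
GROUP BY warehouse
ORDER BY AVG(quantity)

All groups:
  WH-South: 2949.25
  WH-C: 4131.67
  WH-B: 5381.25
  WH-Central: 7562.50

Highest: WH-Central (7562.50)
Lowest: WH-South (2949.25)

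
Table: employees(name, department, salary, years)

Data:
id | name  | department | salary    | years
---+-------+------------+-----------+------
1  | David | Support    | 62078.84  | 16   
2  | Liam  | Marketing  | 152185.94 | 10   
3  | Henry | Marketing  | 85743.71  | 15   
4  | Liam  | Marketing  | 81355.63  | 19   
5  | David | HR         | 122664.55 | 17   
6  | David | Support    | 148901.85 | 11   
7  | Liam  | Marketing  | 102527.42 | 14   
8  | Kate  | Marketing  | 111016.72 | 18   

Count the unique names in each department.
SELECT department, COUNT(DISTINCT name)
FROM employees
GROUP BY department

Result:
  HR: 1 distinct
  Marketing: 3 distinct
  Support: 1 distinct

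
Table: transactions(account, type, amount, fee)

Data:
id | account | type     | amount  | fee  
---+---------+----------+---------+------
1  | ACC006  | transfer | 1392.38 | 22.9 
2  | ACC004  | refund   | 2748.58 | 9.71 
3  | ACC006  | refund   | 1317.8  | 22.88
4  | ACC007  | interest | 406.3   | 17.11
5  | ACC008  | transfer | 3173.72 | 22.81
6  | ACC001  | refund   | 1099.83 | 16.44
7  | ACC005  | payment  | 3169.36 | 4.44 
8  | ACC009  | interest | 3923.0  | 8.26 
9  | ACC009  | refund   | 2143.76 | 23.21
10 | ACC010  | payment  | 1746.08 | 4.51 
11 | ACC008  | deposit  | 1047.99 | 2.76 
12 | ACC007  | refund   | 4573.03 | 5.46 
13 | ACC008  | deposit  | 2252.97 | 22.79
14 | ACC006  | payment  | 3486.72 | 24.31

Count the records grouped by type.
SELECT type, COUNT(*) as count
FROM transactions
GROUP BY type

Result:
  deposit: 2
  interest: 2
  payment: 3
  refund: 5
  transfer: 2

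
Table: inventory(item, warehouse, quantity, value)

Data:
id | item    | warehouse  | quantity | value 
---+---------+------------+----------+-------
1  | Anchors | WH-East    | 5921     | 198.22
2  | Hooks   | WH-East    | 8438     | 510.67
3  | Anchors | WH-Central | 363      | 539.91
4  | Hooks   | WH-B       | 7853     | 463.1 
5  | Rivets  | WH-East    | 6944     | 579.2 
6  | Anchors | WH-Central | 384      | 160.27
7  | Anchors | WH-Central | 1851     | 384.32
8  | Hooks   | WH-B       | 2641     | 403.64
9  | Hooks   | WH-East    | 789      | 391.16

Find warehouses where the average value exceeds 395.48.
SELECT warehouse, AVG(value)
FROM inventory
GROUP BY warehouse
HAVING AVG(value) > 395.48

Result:
  WH-B: avg=433.37
  WH-East: avg=419.81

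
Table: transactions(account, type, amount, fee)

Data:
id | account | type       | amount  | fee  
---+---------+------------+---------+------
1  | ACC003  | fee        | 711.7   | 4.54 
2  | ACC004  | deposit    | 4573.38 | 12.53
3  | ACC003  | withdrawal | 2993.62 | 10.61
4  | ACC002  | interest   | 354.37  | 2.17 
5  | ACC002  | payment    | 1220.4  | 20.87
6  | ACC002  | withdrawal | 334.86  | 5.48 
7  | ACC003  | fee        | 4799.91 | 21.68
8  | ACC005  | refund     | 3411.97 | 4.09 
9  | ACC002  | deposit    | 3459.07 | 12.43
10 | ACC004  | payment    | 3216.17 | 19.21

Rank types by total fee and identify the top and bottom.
SELECT type, SUM(fee)
FROM transactions
GROUP BY type
ORDER BY SUM(fee)

All groups:
  interest: 2.17
  refund: 4.09
  withdrawal: 16.09
  deposit: 24.96
  fee: 26.22
  payment: 40.08

Highest: payment (40.08)
Lowest: interest (2.17)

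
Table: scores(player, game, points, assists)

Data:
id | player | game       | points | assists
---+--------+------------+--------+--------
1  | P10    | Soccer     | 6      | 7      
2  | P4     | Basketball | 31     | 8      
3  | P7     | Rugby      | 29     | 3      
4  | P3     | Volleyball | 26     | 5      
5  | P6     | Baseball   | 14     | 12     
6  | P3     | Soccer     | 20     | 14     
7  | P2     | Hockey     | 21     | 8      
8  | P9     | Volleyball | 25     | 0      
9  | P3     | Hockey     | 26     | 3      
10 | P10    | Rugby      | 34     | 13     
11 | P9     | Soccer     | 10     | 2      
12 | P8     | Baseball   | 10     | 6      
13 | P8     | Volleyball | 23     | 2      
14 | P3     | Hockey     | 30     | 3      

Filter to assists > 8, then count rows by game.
SELECT game, COUNT(*)
FROM scores
WHERE assists > 8
GROUP BY game

Note: WHERE filters rows before grouping.

Result:
  Baseball: 1
  Rugby: 1
  Soccer: 1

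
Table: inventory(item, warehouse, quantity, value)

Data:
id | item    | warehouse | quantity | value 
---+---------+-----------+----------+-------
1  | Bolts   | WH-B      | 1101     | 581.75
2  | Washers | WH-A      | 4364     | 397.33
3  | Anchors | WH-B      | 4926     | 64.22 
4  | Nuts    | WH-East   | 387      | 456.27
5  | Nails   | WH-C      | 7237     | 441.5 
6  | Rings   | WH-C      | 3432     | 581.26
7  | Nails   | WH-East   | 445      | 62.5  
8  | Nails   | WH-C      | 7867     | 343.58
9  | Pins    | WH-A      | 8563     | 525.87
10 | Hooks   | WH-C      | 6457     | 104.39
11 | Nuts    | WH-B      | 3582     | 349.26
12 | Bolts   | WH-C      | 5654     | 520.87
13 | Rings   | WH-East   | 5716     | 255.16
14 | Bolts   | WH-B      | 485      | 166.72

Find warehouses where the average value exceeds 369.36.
SELECT warehouse, AVG(value)
FROM inventory
GROUP BY warehouse
HAVING AVG(value) > 369.36

Result:
  WH-A: avg=461.60
  WH-C: avg=398.32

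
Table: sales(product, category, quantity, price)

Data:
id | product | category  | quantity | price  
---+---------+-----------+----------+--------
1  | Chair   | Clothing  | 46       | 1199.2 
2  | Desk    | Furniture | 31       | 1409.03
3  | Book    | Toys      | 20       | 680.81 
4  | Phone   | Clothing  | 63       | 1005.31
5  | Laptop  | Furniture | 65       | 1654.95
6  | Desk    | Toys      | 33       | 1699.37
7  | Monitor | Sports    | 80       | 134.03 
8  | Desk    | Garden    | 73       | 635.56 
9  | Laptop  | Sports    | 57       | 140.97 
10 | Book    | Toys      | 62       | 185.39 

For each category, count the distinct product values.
SELECT category, COUNT(DISTINCT product)
FROM sales
GROUP BY category

Result:
  Clothing: 2 distinct
  Furniture: 2 distinct
  Garden: 1 distinct
  Sports: 2 distinct
  Toys: 2 distinct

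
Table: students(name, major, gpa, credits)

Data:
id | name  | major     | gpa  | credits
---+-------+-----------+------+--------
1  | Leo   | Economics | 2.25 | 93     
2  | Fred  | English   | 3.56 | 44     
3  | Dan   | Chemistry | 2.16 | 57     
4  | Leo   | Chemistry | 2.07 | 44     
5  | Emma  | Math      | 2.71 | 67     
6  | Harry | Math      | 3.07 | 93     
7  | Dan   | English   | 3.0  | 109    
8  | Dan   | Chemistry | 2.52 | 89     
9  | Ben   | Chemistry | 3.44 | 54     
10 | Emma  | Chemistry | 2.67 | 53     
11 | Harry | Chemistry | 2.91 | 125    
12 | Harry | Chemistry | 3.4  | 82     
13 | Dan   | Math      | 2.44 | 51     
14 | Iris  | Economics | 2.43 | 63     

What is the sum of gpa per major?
SELECT major, SUM(gpa) as result
FROM students
GROUP BY major

Result:
  Chemistry: 19.17
  Economics: 4.68
  English: 6.56
  Math: 8.22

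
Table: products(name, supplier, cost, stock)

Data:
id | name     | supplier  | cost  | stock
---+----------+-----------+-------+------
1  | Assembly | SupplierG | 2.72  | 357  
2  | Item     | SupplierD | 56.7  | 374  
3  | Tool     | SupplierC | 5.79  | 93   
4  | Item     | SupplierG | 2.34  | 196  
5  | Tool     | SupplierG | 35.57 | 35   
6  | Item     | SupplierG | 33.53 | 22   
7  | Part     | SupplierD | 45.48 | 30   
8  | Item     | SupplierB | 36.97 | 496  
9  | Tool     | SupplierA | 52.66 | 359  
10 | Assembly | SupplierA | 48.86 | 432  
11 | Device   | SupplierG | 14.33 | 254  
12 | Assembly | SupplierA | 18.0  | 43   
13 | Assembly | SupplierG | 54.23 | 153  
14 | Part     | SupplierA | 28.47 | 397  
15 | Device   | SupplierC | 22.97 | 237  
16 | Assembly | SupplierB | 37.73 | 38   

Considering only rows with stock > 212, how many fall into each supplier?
SELECT supplier, COUNT(*)
FROM products
WHERE stock > 212
GROUP BY supplier

Note: WHERE filters rows before grouping.

Result:
  SupplierA: 3
  SupplierB: 1
  SupplierC: 1
  SupplierD: 1
  SupplierG: 2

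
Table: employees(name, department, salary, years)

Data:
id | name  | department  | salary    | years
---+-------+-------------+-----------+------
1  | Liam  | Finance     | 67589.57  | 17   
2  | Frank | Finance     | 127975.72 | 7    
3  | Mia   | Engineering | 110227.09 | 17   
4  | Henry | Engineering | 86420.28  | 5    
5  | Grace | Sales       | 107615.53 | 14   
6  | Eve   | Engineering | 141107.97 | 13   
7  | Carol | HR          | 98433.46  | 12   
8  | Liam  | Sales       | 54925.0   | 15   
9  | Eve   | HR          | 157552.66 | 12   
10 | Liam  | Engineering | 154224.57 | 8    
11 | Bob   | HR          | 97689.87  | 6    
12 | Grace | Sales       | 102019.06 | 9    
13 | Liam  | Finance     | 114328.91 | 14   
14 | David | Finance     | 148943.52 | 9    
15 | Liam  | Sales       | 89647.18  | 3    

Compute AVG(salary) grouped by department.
SELECT department, AVG(salary) as result
FROM employees
GROUP BY department

Result:
  Engineering: 122994.98
  Finance: 114709.43
  HR: 117892.00
  Sales: 88551.69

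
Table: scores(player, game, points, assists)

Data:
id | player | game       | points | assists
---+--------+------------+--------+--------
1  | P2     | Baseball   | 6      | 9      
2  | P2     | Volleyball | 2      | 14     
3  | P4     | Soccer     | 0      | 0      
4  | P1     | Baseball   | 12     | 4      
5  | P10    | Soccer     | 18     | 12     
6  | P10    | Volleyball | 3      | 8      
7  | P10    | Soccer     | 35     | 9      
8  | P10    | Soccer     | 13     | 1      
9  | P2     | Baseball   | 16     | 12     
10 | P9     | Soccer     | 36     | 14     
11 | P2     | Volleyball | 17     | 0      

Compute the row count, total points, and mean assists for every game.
SELECT game,
       COUNT(*) as cnt,
       SUM(points) as total_points,
       AVG(assists) as avg_assists
FROM scores
GROUP BY game

Result:
  Baseball: 3 records, 34 total points, 8.33 avg assists
  Soccer: 5 records, 102 total points, 7.20 avg assists
  Volleyball: 3 records, 22 total points, 7.33 avg assists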